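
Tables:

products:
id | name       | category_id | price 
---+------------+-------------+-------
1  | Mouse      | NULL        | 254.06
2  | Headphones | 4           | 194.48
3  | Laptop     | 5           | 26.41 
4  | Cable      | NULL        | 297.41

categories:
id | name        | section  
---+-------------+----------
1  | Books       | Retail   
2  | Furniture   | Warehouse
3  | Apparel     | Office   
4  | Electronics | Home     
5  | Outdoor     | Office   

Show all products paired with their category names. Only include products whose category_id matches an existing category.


INNER JOIN keeps only products rows whose category_id matches an id in categories. Walk through each product:
  - product 1 (Mouse): category_id=NULL, no match -> dropped
  - product 2 (Headphones): category_id=4 -> matches Electronics
  - product 3 (Laptop): category_id=5 -> matches Outdoor
  - product 4 (Cable): category_id=NULL, no match -> dropped
So 2 of 4 rows are dropped.

SQL:
SELECT a.name, b.name AS category
FROM products a
INNER JOIN categories b ON a.category_id = b.id

Result:
name       | category   
-----------+------------
Headphones | Electronics
Laptop     | Outdoor    


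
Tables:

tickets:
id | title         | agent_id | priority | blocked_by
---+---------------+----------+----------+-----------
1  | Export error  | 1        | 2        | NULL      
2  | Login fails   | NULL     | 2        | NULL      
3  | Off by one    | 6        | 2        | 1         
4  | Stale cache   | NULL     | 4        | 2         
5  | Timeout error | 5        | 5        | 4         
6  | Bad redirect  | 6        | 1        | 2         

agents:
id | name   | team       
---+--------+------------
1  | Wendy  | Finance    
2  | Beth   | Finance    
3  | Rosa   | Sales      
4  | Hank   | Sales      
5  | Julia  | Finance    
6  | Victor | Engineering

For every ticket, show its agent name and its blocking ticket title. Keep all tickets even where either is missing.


Two LEFT JOINs from the same base table tickets: one to agents via agent_id, one to tickets itself via blocked_by. Both are LEFT so every ticket is preserved.
Match against agents:
  - ticket 1 (Export error): agent_id=1 -> matches Wendy
  - ticket 2 (Login fails): agent_id=NULL, no match -> kept with NULL
  - ticket 3 (Off by one): agent_id=6 -> matches Victor
  - ticket 4 (Stale cache): agent_id=NULL, no match -> kept with NULL
  - ticket 5 (Timeout error): agent_id=5 -> matches Julia
  - ticket 6 (Bad redirect): agent_id=6 -> matches Victor
Match against tickets (self):
  - ticket 1 (Export error): blocked_by=NULL -> NULL
  - ticket 2 (Login fails): blocked_by=NULL -> NULL
  - ticket 3 (Off by one): blocked_by=1 -> Export error
  - ticket 4 (Stale cache): blocked_by=2 -> Login fails
  - ticket 5 (Timeout error): blocked_by=4 -> Stale cache
  - ticket 6 (Bad redirect): blocked_by=2 -> Login fails

SQL:
SELECT a.title, b.name AS agent, c.title AS blocked_by
FROM tickets a
LEFT JOIN agents b ON a.agent_id = b.id
LEFT JOIN tickets c ON a.blocked_by = c.id

Result:
title         | agent  | blocked_by  
--------------+--------+-------------
Export error  | Wendy  | NULL        
Login fails   | NULL   | NULL        
Off by one    | Victor | Export error
Stale cache   | NULL   | Login fails 
Timeout error | Julia  | Stale cache 
Bad redirect  | Victor | Login fails 


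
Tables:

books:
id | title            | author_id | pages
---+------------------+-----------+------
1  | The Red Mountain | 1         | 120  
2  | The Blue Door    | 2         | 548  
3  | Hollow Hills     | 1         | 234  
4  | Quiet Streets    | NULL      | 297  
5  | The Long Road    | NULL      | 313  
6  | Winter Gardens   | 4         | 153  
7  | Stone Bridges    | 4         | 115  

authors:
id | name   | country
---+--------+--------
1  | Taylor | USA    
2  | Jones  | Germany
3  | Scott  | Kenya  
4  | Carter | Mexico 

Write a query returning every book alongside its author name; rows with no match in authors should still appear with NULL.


LEFT JOIN keeps every row from books (the left table); where author_id has no match in authors, the author columns become NULL. Walk through each book:
  - book 1 (The Red Mountain): author_id=1 -> matches Taylor
  - book 2 (The Blue Door): author_id=2 -> matches Jones
  - book 3 (Hollow Hills): author_id=1 -> matches Taylor
  - book 4 (Quiet Streets): author_id=NULL, no match -> kept with NULL
  - book 5 (The Long Road): author_id=NULL, no match -> kept with NULL
  - book 6 (Winter Gardens): author_id=4 -> matches Carter
  - book 7 (Stone Bridges): author_id=4 -> matches Carter
All 7 rows appear; 2 have NULL author.

SQL:
SELECT a.title, b.name AS author
FROM books a
LEFT JOIN authors b ON a.author_id = b.id

Result:
title            | author
-----------------+-------
The Red Mountain | Taylor
The Blue Door    | Jones 
Hollow Hills     | Taylor
Quiet Streets    | NULL  
The Long Road    | NULL  
Winter Gardens   | Carter
Stone Bridges    | Carter


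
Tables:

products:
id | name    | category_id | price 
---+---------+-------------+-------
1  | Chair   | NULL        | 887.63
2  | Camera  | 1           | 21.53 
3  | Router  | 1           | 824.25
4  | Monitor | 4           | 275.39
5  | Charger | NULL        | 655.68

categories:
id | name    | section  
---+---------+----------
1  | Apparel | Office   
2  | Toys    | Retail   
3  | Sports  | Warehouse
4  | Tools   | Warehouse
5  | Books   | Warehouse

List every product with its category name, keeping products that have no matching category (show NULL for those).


LEFT JOIN keeps every row from products (the left table); where category_id has no match in categories, the category columns become NULL. Walk through each product:
  - product 1 (Chair): category_id=NULL, no match -> kept with NULL
  - product 2 (Camera): category_id=1 -> matches Apparel
  - product 3 (Router): category_id=1 -> matches Apparel
  - product 4 (Monitor): category_id=4 -> matches Tools
  - product 5 (Charger): category_id=NULL, no match -> kept with NULL
All 5 rows appear; 2 have NULL category.

SQL:
SELECT a.name, b.name AS category
FROM products a
LEFT JOIN categories b ON a.category_id = b.id

Result:
name    | category
--------+---------
Chair   | NULL    
Camera  | Apparel 
Router  | Apparel 
Monitor | Tools   
Charger | NULL    


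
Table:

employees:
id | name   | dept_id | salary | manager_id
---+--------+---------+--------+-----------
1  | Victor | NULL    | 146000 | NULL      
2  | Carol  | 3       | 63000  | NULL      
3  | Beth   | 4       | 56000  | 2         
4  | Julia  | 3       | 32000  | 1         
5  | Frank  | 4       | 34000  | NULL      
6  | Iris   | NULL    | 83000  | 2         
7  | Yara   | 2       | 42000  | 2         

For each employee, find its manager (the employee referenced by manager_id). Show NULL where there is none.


This is a self-join: employees is joined to a second copy of itself, matching each row's manager_id to another row's id. Use LEFT JOIN so rows with manager_id=NULL are kept.
  - employee 1 (Victor): manager_id=NULL -> NULL
  - employee 2 (Carol): manager_id=NULL -> NULL
  - employee 3 (Beth): manager_id=2 -> Carol
  - employee 4 (Julia): manager_id=1 -> Victor
  - employee 5 (Frank): manager_id=NULL -> NULL
  - employee 6 (Iris): manager_id=2 -> Carol
  - employee 7 (Yara): manager_id=2 -> Carol

SQL:
SELECT a.name AS item, b.name AS manager
FROM employees a
LEFT JOIN employees b ON a.manager_id = b.id

Result:
item   | manager
-------+--------
Victor | NULL   
Carol  | NULL   
Beth   | Carol  
Julia  | Victor 
Frank  | NULL   
Iris   | Carol  
Yara   | Carol  


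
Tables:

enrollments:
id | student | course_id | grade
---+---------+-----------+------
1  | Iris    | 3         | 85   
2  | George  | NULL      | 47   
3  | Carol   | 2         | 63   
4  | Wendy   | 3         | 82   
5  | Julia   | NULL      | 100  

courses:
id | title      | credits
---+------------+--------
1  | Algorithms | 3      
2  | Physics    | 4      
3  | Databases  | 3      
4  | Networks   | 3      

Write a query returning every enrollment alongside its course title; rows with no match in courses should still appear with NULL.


LEFT JOIN keeps every row from enrollments (the left table); where course_id has no match in courses, the course columns become NULL. Walk through each enrollment:
  - enrollment 1 (Iris): course_id=3 -> matches Databases
  - enrollment 2 (George): course_id=NULL, no match -> kept with NULL
  - enrollment 3 (Carol): course_id=2 -> matches Physics
  - enrollment 4 (Wendy): course_id=3 -> matches Databases
  - enrollment 5 (Julia): course_id=NULL, no match -> kept with NULL
All 5 rows appear; 2 have NULL course.

SQL:
SELECT a.student, b.title AS course
FROM enrollments a
LEFT JOIN courses b ON a.course_id = b.id

Result:
student | course   
--------+----------
Iris    | Databases
George  | NULL     
Carol   | Physics  
Wendy   | Databases
Julia   | NULL     


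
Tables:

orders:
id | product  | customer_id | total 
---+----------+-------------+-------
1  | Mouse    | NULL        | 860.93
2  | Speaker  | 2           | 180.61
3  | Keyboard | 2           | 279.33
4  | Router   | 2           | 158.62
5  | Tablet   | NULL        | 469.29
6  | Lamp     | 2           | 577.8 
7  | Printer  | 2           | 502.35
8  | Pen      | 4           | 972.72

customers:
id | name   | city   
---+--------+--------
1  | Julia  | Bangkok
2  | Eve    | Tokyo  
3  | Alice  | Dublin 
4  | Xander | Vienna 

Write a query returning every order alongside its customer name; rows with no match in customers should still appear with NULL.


LEFT JOIN keeps every row from orders (the left table); where customer_id has no match in customers, the customer columns become NULL. Walk through each order:
  - order 1 (Mouse): customer_id=NULL, no match -> kept with NULL
  - order 2 (Speaker): customer_id=2 -> matches Eve
  - order 3 (Keyboard): customer_id=2 -> matches Eve
  - order 4 (Router): customer_id=2 -> matches Eve
  - order 5 (Tablet): customer_id=NULL, no match -> kept with NULL
  - order 6 (Lamp): customer_id=2 -> matches Eve
  - order 7 (Printer): customer_id=2 -> matches Eve
  - order 8 (Pen): customer_id=4 -> matches Xander
All 8 rows appear; 2 have NULL customer.

SQL:
SELECT a.product, b.name AS customer
FROM orders a
LEFT JOIN customers b ON a.customer_id = b.id

Result:
product  | customer
---------+---------
Mouse    | NULL    
Speaker  | Eve     
Keyboard | Eve     
Router   | Eve     
Tablet   | NULL    
Lamp     | Eve     
Printer  | Eve     
Pen      | Xander  


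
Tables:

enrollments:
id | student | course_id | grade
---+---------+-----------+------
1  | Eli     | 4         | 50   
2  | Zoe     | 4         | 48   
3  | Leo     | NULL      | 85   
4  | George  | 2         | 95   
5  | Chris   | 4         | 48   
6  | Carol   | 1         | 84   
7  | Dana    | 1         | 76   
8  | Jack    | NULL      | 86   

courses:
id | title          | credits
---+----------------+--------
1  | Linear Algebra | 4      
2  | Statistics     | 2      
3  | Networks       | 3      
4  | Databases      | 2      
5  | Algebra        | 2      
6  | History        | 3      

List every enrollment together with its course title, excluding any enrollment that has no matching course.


INNER JOIN keeps only enrollments rows whose course_id matches an id in courses. Walk through each enrollment:
  - enrollment 1 (Eli): course_id=4 -> matches Databases
  - enrollment 2 (Zoe): course_id=4 -> matches Databases
  - enrollment 3 (Leo): course_id=NULL, no match -> dropped
  - enrollment 4 (George): course_id=2 -> matches Statistics
  - enrollment 5 (Chris): course_id=4 -> matches Databases
  - enrollment 6 (Carol): course_id=1 -> matches Linear Algebra
  - enrollment 7 (Dana): course_id=1 -> matches Linear Algebra
  - enrollment 8 (Jack): course_id=NULL, no match -> dropped
So 2 of 8 rows are dropped.

SQL:
SELECT a.student, b.title AS course
FROM enrollments a
INNER JOIN courses b ON a.course_id = b.id

Result:
student | course        
--------+---------------
Eli     | Databases     
Zoe     | Databases     
George  | Statistics    
Chris   | Databases     
Carol   | Linear Algebra
Dana    | Linear Algebra


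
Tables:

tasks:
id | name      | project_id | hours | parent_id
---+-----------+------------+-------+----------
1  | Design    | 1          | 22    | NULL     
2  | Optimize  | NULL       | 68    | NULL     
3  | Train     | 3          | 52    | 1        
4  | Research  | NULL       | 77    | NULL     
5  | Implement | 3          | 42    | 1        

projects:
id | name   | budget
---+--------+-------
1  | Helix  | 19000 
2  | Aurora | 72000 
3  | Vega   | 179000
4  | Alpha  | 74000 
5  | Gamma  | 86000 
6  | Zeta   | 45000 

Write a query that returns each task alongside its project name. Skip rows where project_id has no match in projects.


INNER JOIN keeps only tasks rows whose project_id matches an id in projects. Walk through each task:
  - task 1 (Design): project_id=1 -> matches Helix
  - task 2 (Optimize): project_id=NULL, no match -> dropped
  - task 3 (Train): project_id=3 -> matches Vega
  - task 4 (Research): project_id=NULL, no match -> dropped
  - task 5 (Implement): project_id=3 -> matches Vega
So 2 of 5 rows are dropped.

SQL:
SELECT a.name, b.name AS project
FROM tasks a
INNER JOIN projects b ON a.project_id = b.id

Result:
name      | project
----------+--------
Design    | Helix  
Train     | Vega   
Implement | Vega   


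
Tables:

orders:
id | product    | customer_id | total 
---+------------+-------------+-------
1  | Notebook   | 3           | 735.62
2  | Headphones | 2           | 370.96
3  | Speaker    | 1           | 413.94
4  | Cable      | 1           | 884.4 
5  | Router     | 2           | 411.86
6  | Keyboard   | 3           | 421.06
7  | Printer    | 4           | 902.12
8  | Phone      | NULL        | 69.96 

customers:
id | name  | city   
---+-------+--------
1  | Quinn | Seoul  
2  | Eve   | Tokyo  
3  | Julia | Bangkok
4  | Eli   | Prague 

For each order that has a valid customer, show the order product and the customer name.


INNER JOIN keeps only orders rows whose customer_id matches an id in customers. Walk through each order:
  - order 1 (Notebook): customer_id=3 -> matches Julia
  - order 2 (Headphones): customer_id=2 -> matches Eve
  - order 3 (Speaker): customer_id=1 -> matches Quinn
  - order 4 (Cable): customer_id=1 -> matches Quinn
  - order 5 (Router): customer_id=2 -> matches Eve
  - order 6 (Keyboard): customer_id=3 -> matches Julia
  - order 7 (Printer): customer_id=4 -> matches Eli
  - order 8 (Phone): customer_id=NULL, no match -> dropped
So 1 of 8 rows is dropped.

SQL:
SELECT a.product, b.name AS customer
FROM orders a
INNER JOIN customers b ON a.customer_id = b.id

Result:
product    | customer
-----------+---------
Notebook   | Julia   
Headphones | Eve     
Speaker    | Quinn   
Cable      | Quinn   
Router     | Eve     
Keyboard   | Julia   
Printer    | Eli     


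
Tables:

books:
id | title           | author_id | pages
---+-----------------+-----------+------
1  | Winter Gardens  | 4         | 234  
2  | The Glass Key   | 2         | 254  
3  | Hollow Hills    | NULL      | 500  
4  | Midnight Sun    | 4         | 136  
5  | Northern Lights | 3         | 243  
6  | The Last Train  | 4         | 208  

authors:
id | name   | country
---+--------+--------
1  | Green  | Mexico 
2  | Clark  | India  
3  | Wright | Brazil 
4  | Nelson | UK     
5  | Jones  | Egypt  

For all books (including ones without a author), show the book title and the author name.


LEFT JOIN keeps every row from books (the left table); where author_id has no match in authors, the author columns become NULL. Walk through each book:
  - book 1 (Winter Gardens): author_id=4 -> matches Nelson
  - book 2 (The Glass Key): author_id=2 -> matches Clark
  - book 3 (Hollow Hills): author_id=NULL, no match -> kept with NULL
  - book 4 (Midnight Sun): author_id=4 -> matches Nelson
  - book 5 (Northern Lights): author_id=3 -> matches Wright
  - book 6 (The Last Train): author_id=4 -> matches Nelson
All 6 rows appear; 1 has NULL author.

SQL:
SELECT a.title, b.name AS author
FROM books a
LEFT JOIN authors b ON a.author_id = b.id

Result:
title           | author
----------------+-------
Winter Gardens  | Nelson
The Glass Key   | Clark 
Hollow Hills    | NULL  
Midnight Sun    | Nelson
Northern Lights | Wright
The Last Train  | Nelson


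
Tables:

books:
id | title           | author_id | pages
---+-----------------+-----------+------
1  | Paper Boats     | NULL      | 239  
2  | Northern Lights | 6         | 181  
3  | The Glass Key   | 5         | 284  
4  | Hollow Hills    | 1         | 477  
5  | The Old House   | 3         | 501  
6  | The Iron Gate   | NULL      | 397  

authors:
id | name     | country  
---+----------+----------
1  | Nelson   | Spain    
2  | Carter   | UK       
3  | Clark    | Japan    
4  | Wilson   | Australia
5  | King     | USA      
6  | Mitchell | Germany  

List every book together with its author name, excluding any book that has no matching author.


INNER JOIN keeps only books rows whose author_id matches an id in authors. Walk through each book:
  - book 1 (Paper Boats): author_id=NULL, no match -> dropped
  - book 2 (Northern Lights): author_id=6 -> matches Mitchell
  - book 3 (The Glass Key): author_id=5 -> matches King
  - book 4 (Hollow Hills): author_id=1 -> matches Nelson
  - book 5 (The Old House): author_id=3 -> matches Clark
  - book 6 (The Iron Gate): author_id=NULL, no match -> dropped
So 2 of 6 rows are dropped.

SQL:
SELECT a.title, b.name AS author
FROM books a
INNER JOIN authors b ON a.author_id = b.id

Result:
title           | author  
----------------+---------
Northern Lights | Mitchell
The Glass Key   | King    
Hollow Hills    | Nelson  
The Old House   | Clark   


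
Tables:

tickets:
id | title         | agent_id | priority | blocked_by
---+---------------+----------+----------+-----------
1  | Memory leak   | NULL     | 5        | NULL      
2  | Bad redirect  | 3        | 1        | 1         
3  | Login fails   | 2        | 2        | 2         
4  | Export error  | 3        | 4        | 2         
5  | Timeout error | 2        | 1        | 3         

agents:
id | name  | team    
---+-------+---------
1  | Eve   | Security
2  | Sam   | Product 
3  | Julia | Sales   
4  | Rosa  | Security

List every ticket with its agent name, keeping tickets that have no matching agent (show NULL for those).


LEFT JOIN keeps every row from tickets (the left table); where agent_id has no match in agents, the agent columns become NULL. Walk through each ticket:
  - ticket 1 (Memory leak): agent_id=NULL, no match -> kept with NULL
  - ticket 2 (Bad redirect): agent_id=3 -> matches Julia
  - ticket 3 (Login fails): agent_id=2 -> matches Sam
  - ticket 4 (Export error): agent_id=3 -> matches Julia
  - ticket 5 (Timeout error): agent_id=2 -> matches Sam
All 5 rows appear; 1 has NULL agent.

SQL:
SELECT a.title, b.name AS agent
FROM tickets a
LEFT JOIN agents b ON a.agent_id = b.id

Result:
title         | agent
--------------+------
Memory leak   | NULL 
Bad redirect  | Julia
Login fails   | Sam  
Export error  | Julia
Timeout error | Sam  


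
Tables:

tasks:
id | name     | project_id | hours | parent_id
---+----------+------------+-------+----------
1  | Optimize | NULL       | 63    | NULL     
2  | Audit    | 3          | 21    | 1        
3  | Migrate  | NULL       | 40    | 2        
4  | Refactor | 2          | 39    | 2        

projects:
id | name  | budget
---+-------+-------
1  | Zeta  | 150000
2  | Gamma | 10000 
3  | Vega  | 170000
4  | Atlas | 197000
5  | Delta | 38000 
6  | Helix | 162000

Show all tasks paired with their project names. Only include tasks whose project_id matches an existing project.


INNER JOIN keeps only tasks rows whose project_id matches an id in projects. Walk through each task:
  - task 1 (Optimize): project_id=NULL, no match -> dropped
  - task 2 (Audit): project_id=3 -> matches Vega
  - task 3 (Migrate): project_id=NULL, no match -> dropped
  - task 4 (Refactor): project_id=2 -> matches Gamma
So 2 of 4 rows are dropped.

SQL:
SELECT a.name, b.name AS project
FROM tasks a
INNER JOIN projects b ON a.project_id = b.id

Result:
name     | project
---------+--------
Audit    | Vega   
Refactor | Gamma  


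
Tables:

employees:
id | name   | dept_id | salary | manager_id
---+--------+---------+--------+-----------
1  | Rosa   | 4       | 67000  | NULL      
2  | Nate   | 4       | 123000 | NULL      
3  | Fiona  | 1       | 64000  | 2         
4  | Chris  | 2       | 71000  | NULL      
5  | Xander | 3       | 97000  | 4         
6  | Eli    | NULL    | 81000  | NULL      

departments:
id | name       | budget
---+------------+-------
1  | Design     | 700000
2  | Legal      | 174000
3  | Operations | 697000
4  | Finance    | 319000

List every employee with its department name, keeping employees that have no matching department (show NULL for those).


LEFT JOIN keeps every row from employees (the left table); where dept_id has no match in departments, the department columns become NULL. Walk through each employee:
  - employee 1 (Rosa): dept_id=4 -> matches Finance
  - employee 2 (Nate): dept_id=4 -> matches Finance
  - employee 3 (Fiona): dept_id=1 -> matches Design
  - employee 4 (Chris): dept_id=2 -> matches Legal
  - employee 5 (Xander): dept_id=3 -> matches Operations
  - employee 6 (Eli): dept_id=NULL, no match -> kept with NULL
All 6 rows appear; 1 has NULL department.

SQL:
SELECT a.name, b.name AS department
FROM employees a
LEFT JOIN departments b ON a.dept_id = b.id

Result:
name   | department
-------+-----------
Rosa   | Finance   
Nate   | Finance   
Fiona  | Design    
Chris  | Legal     
Xander | Operations
Eli    | NULL      


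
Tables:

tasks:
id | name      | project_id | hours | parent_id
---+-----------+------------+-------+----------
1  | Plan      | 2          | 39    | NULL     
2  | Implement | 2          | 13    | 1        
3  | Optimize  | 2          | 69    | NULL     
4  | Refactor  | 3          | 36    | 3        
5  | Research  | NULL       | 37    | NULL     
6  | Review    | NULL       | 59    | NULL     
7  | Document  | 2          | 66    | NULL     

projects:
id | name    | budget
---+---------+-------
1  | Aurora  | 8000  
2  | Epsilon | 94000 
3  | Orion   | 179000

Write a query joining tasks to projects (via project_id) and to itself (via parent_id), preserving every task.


Two LEFT JOINs from the same base table tasks: one to projects via project_id, one to tasks itself via parent_id. Both are LEFT so every task is preserved.
Match against projects:
  - task 1 (Plan): project_id=2 -> matches Epsilon
  - task 2 (Implement): project_id=2 -> matches Epsilon
  - task 3 (Optimize): project_id=2 -> matches Epsilon
  - task 4 (Refactor): project_id=3 -> matches Orion
  - task 5 (Research): project_id=NULL, no match -> kept with NULL
  - task 6 (Review): project_id=NULL, no match -> kept with NULL
  - task 7 (Document): project_id=2 -> matches Epsilon
Match against tasks (self):
  - task 1 (Plan): parent_id=NULL -> NULL
  - task 2 (Implement): parent_id=1 -> Plan
  - task 3 (Optimize): parent_id=NULL -> NULL
  - task 4 (Refactor): parent_id=3 -> Optimize
  - task 5 (Research): parent_id=NULL -> NULL
  - task 6 (Review): parent_id=NULL -> NULL
  - task 7 (Document): parent_id=NULL -> NULL

SQL:
SELECT a.name, b.name AS project, c.name AS parent
FROM tasks a
LEFT JOIN projects b ON a.project_id = b.id
LEFT JOIN tasks c ON a.parent_id = c.id

Result:
name      | project | parent  
----------+---------+---------
Plan      | Epsilon | NULL    
Implement | Epsilon | Plan    
Optimize  | Epsilon | NULL    
Refactor  | Orion   | Optimize
Research  | NULL    | NULL    
Review    | NULL    | NULL    
Document  | Epsilon | NULL    


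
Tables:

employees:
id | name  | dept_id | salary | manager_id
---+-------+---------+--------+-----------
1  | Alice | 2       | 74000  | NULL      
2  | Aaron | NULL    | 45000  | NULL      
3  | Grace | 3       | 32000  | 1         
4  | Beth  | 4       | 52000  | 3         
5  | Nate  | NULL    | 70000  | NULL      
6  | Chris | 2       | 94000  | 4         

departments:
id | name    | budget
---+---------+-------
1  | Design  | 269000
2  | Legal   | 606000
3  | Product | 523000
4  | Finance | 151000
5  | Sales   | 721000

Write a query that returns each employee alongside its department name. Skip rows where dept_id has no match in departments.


INNER JOIN keeps only employees rows whose dept_id matches an id in departments. Walk through each employee:
  - employee 1 (Alice): dept_id=2 -> matches Legal
  - employee 2 (Aaron): dept_id=NULL, no match -> dropped
  - employee 3 (Grace): dept_id=3 -> matches Product
  - employee 4 (Beth): dept_id=4 -> matches Finance
  - employee 5 (Nate): dept_id=NULL, no match -> dropped
  - employee 6 (Chris): dept_id=2 -> matches Legal
So 2 of 6 rows are dropped.

SQL:
SELECT a.name, b.name AS department
FROM employees a
INNER JOIN departments b ON a.dept_id = b.id

Result:
name  | department
------+-----------
Alice | Legal     
Grace | Product   
Beth  | Finance   
Chris | Legal     


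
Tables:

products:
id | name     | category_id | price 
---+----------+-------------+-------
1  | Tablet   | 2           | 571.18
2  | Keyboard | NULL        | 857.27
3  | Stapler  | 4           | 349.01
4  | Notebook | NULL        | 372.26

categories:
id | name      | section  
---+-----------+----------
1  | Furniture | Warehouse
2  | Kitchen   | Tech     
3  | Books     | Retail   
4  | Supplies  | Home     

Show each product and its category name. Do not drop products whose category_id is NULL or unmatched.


LEFT JOIN keeps every row from products (the left table); where category_id has no match in categories, the category columns become NULL. Walk through each product:
  - product 1 (Tablet): category_id=2 -> matches Kitchen
  - product 2 (Keyboard): category_id=NULL, no match -> kept with NULL
  - product 3 (Stapler): category_id=4 -> matches Supplies
  - product 4 (Notebook): category_id=NULL, no match -> kept with NULL
All 4 rows appear; 2 have NULL category.

SQL:
SELECT a.name, b.name AS category
FROM products a
LEFT JOIN categories b ON a.category_id = b.id

Result:
name     | category
---------+---------
Tablet   | Kitchen 
Keyboard | NULL    
Stapler  | Supplies
Notebook | NULL    


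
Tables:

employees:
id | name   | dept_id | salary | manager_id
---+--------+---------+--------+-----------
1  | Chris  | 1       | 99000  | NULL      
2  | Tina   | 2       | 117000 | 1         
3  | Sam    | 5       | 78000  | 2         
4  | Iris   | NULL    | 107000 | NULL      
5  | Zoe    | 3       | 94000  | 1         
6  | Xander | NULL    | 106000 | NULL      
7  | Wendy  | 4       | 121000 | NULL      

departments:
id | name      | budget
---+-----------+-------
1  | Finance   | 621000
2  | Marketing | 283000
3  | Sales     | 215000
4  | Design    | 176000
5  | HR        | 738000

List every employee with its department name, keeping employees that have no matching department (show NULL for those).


LEFT JOIN keeps every row from employees (the left table); where dept_id has no match in departments, the department columns become NULL. Walk through each employee:
  - employee 1 (Chris): dept_id=1 -> matches Finance
  - employee 2 (Tina): dept_id=2 -> matches Marketing
  - employee 3 (Sam): dept_id=5 -> matches HR
  - employee 4 (Iris): dept_id=NULL, no match -> kept with NULL
  - employee 5 (Zoe): dept_id=3 -> matches Sales
  - employee 6 (Xander): dept_id=NULL, no match -> kept with NULL
  - employee 7 (Wendy): dept_id=4 -> matches Design
All 7 rows appear; 2 have NULL department.

SQL:
SELECT a.name, b.name AS department
FROM employees a
LEFT JOIN departments b ON a.dept_id = b.id

Result:
name   | department
-------+-----------
Chris  | Finance   
Tina   | Marketing 
Sam    | HR        
Iris   | NULL      
Zoe    | Sales     
Xander | NULL      
Wendy  | Design    


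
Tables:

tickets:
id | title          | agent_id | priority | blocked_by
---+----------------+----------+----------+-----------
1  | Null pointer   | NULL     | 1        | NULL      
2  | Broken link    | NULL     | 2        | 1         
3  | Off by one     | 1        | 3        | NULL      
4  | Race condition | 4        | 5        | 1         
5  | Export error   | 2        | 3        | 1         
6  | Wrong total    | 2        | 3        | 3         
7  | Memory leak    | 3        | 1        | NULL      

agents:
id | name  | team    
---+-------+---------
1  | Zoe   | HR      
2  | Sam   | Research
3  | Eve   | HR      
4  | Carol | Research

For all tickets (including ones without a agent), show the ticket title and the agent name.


LEFT JOIN keeps every row from tickets (the left table); where agent_id has no match in agents, the agent columns become NULL. Walk through each ticket:
  - ticket 1 (Null pointer): agent_id=NULL, no match -> kept with NULL
  - ticket 2 (Broken link): agent_id=NULL, no match -> kept with NULL
  - ticket 3 (Off by one): agent_id=1 -> matches Zoe
  - ticket 4 (Race condition): agent_id=4 -> matches Carol
  - ticket 5 (Export error): agent_id=2 -> matches Sam
  - ticket 6 (Wrong total): agent_id=2 -> matches Sam
  - ticket 7 (Memory leak): agent_id=3 -> matches Eve
All 7 rows appear; 2 have NULL agent.

SQL:
SELECT a.title, b.name AS agent
FROM tickets a
LEFT JOIN agents b ON a.agent_id = b.id

Result:
title          | agent
---------------+------
Null pointer   | NULL 
Broken link    | NULL 
Off by one     | Zoe  
Race condition | Carol
Export error   | Sam  
Wrong total    | Sam  
Memory leak    | Eve  


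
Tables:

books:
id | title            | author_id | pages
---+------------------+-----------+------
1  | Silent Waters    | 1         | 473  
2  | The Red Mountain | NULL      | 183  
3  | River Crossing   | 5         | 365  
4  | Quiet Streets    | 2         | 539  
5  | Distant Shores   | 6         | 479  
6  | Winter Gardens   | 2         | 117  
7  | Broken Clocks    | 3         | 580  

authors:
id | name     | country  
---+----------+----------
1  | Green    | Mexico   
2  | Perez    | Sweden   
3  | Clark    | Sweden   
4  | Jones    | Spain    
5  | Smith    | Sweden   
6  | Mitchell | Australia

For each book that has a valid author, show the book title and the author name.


INNER JOIN keeps only books rows whose author_id matches an id in authors. Walk through each book:
  - book 1 (Silent Waters): author_id=1 -> matches Green
  - book 2 (The Red Mountain): author_id=NULL, no match -> dropped
  - book 3 (River Crossing): author_id=5 -> matches Smith
  - book 4 (Quiet Streets): author_id=2 -> matches Perez
  - book 5 (Distant Shores): author_id=6 -> matches Mitchell
  - book 6 (Winter Gardens): author_id=2 -> matches Perez
  - book 7 (Broken Clocks): author_id=3 -> matches Clark
So 1 of 7 rows is dropped.

SQL:
SELECT a.title, b.name AS author
FROM books a
INNER JOIN authors b ON a.author_id = b.id

Result:
title          | author  
---------------+---------
Silent Waters  | Green   
River Crossing | Smith   
Quiet Streets  | Perez   
Distant Shores | Mitchell
Winter Gardens | Perez   
Broken Clocks  | Clark   


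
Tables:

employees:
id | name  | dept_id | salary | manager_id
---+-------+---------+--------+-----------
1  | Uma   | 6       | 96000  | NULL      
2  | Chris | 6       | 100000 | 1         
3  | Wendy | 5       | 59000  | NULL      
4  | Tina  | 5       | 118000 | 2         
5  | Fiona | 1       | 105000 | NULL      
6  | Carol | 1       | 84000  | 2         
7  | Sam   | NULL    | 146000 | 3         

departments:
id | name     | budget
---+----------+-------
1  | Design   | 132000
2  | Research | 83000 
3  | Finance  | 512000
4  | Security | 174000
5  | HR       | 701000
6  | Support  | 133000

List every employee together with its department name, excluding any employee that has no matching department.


INNER JOIN keeps only employees rows whose dept_id matches an id in departments. Walk through each employee:
  - employee 1 (Uma): dept_id=6 -> matches Support
  - employee 2 (Chris): dept_id=6 -> matches Support
  - employee 3 (Wendy): dept_id=5 -> matches HR
  - employee 4 (Tina): dept_id=5 -> matches HR
  - employee 5 (Fiona): dept_id=1 -> matches Design
  - employee 6 (Carol): dept_id=1 -> matches Design
  - employee 7 (Sam): dept_id=NULL, no match -> dropped
So 1 of 7 rows is dropped.

SQL:
SELECT a.name, b.name AS department
FROM employees a
INNER JOIN departments b ON a.dept_id = b.id

Result:
name  | department
------+-----------
Uma   | Support   
Chris | Support   
Wendy | HR        
Tina  | HR        
Fiona | Design    
Carol | Design    


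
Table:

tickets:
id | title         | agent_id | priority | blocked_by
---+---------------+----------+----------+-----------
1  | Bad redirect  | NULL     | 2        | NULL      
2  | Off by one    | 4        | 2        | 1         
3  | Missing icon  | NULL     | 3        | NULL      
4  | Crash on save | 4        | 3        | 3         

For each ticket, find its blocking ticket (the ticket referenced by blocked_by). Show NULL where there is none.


This is a self-join: tickets is joined to a second copy of itself, matching each row's blocked_by to another row's id. Use LEFT JOIN so rows with blocked_by=NULL are kept.
  - ticket 1 (Bad redirect): blocked_by=NULL -> NULL
  - ticket 2 (Off by one): blocked_by=1 -> Bad redirect
  - ticket 3 (Missing icon): blocked_by=NULL -> NULL
  - ticket 4 (Crash on save): blocked_by=3 -> Missing icon

SQL:
SELECT a.title AS item, b.title AS blocked_by
FROM tickets a
LEFT JOIN tickets b ON a.blocked_by = b.id

Result:
item          | blocked_by  
--------------+-------------
Bad redirect  | NULL        
Off by one    | Bad redirect
Missing icon  | NULL        
Crash on save | Missing icon


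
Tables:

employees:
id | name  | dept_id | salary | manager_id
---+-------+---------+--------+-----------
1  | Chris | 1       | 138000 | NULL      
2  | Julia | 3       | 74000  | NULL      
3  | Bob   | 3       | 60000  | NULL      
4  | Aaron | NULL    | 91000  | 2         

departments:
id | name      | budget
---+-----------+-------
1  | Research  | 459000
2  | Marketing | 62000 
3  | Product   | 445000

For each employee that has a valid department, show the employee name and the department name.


INNER JOIN keeps only employees rows whose dept_id matches an id in departments. Walk through each employee:
  - employee 1 (Chris): dept_id=1 -> matches Research
  - employee 2 (Julia): dept_id=3 -> matches Product
  - employee 3 (Bob): dept_id=3 -> matches Product
  - employee 4 (Aaron): dept_id=NULL, no match -> dropped
So 1 of 4 rows is dropped.

SQL:
SELECT a.name, b.name AS department
FROM employees a
INNER JOIN departments b ON a.dept_id = b.id

Result:
name  | department
------+-----------
Chris | Research  
Julia | Product   
Bob   | Product   


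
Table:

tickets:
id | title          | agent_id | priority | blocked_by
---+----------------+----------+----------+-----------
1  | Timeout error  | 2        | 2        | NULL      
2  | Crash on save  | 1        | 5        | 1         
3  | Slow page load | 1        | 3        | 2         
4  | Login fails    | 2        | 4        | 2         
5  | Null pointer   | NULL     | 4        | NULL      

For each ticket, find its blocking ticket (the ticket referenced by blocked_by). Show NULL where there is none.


This is a self-join: tickets is joined to a second copy of itself, matching each row's blocked_by to another row's id. Use LEFT JOIN so rows with blocked_by=NULL are kept.
  - ticket 1 (Timeout error): blocked_by=NULL -> NULL
  - ticket 2 (Crash on save): blocked_by=1 -> Timeout error
  - ticket 3 (Slow page load): blocked_by=2 -> Crash on save
  - ticket 4 (Login fails): blocked_by=2 -> Crash on save
  - ticket 5 (Null pointer): blocked_by=NULL -> NULL

SQL:
SELECT a.title AS item, b.title AS blocked_by
FROM tickets a
LEFT JOIN tickets b ON a.blocked_by = b.id

Result:
item           | blocked_by   
---------------+--------------
Timeout error  | NULL         
Crash on save  | Timeout error
Slow page load | Crash on save
Login fails    | Crash on save
Null pointer   | NULL         


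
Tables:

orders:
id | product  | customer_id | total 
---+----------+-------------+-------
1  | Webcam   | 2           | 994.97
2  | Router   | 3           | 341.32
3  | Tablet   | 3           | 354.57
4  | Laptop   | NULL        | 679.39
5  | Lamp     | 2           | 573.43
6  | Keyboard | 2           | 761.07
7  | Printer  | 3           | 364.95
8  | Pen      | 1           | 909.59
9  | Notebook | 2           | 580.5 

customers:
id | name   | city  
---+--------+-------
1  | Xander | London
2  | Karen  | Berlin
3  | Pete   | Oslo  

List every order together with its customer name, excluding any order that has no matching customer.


INNER JOIN keeps only orders rows whose customer_id matches an id in customers. Walk through each order:
  - order 1 (Webcam): customer_id=2 -> matches Karen
  - order 2 (Router): customer_id=3 -> matches Pete
  - order 3 (Tablet): customer_id=3 -> matches Pete
  - order 4 (Laptop): customer_id=NULL, no match -> dropped
  - order 5 (Lamp): customer_id=2 -> matches Karen
  - order 6 (Keyboard): customer_id=2 -> matches Karen
  - order 7 (Printer): customer_id=3 -> matches Pete
  - order 8 (Pen): customer_id=1 -> matches Xander
  - order 9 (Notebook): customer_id=2 -> matches Karen
So 1 of 9 rows is dropped.

SQL:
SELECT a.product, b.name AS customer
FROM orders a
INNER JOIN customers b ON a.customer_id = b.id

Result:
product  | customer
---------+---------
Webcam   | Karen   
Router   | Pete    
Tablet   | Pete    
Lamp     | Karen   
Keyboard | Karen   
Printer  | Pete    
Pen      | Xander  
Notebook | Karen   


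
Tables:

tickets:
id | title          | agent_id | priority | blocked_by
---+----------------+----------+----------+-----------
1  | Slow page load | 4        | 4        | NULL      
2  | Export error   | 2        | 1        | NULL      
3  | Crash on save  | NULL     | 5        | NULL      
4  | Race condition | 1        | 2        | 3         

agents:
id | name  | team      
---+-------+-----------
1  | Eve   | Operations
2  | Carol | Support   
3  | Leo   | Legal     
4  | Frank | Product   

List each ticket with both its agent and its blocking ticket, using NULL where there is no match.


Two LEFT JOINs from the same base table tickets: one to agents via agent_id, one to tickets itself via blocked_by. Both are LEFT so every ticket is preserved.
Match against agents:
  - ticket 1 (Slow page load): agent_id=4 -> matches Frank
  - ticket 2 (Export error): agent_id=2 -> matches Carol
  - ticket 3 (Crash on save): agent_id=NULL, no match -> kept with NULL
  - ticket 4 (Race condition): agent_id=1 -> matches Eve
Match against tickets (self):
  - ticket 1 (Slow page load): blocked_by=NULL -> NULL
  - ticket 2 (Export error): blocked_by=NULL -> NULL
  - ticket 3 (Crash on save): blocked_by=NULL -> NULL
  - ticket 4 (Race condition): blocked_by=3 -> Crash on save

SQL:
SELECT a.title, b.name AS agent, c.title AS blocked_by
FROM tickets a
LEFT JOIN agents b ON a.agent_id = b.id
LEFT JOIN tickets c ON a.blocked_by = c.id

Result:
title          | agent | blocked_by   
---------------+-------+--------------
Slow page load | Frank | NULL         
Export error   | Carol | NULL         
Crash on save  | NULL  | NULL         
Race condition | Eve   | Crash on save


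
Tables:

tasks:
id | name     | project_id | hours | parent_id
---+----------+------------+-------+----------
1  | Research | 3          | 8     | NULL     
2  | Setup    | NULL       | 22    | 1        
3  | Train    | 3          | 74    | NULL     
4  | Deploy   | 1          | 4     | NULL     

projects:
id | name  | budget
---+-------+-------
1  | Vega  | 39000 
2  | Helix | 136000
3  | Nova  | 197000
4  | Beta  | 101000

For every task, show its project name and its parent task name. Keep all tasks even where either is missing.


Two LEFT JOINs from the same base table tasks: one to projects via project_id, one to tasks itself via parent_id. Both are LEFT so every task is preserved.
Match against projects:
  - task 1 (Research): project_id=3 -> matches Nova
  - task 2 (Setup): project_id=NULL, no match -> kept with NULL
  - task 3 (Train): project_id=3 -> matches Nova
  - task 4 (Deploy): project_id=1 -> matches Vega
Match against tasks (self):
  - task 1 (Research): parent_id=NULL -> NULL
  - task 2 (Setup): parent_id=1 -> Research
  - task 3 (Train): parent_id=NULL -> NULL
  - task 4 (Deploy): parent_id=NULL -> NULL

SQL:
SELECT a.name, b.name AS project, c.name AS parent
FROM tasks a
LEFT JOIN projects b ON a.project_id = b.id
LEFT JOIN tasks c ON a.parent_id = c.id

Result:
name     | project | parent  
---------+---------+---------
Research | Nova    | NULL    
Setup    | NULL    | Research
Train    | Nova    | NULL    
Deploy   | Vega    | NULL    
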